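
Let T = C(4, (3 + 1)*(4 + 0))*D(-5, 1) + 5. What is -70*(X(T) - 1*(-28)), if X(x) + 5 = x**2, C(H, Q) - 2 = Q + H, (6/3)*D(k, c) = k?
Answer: -176610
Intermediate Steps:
D(k, c) = k/2
C(H, Q) = 2 + H + Q (C(H, Q) = 2 + (Q + H) = 2 + (H + Q) = 2 + H + Q)
T = -50 (T = (2 + 4 + (3 + 1)*(4 + 0))*((1/2)*(-5)) + 5 = (2 + 4 + 4*4)*(-5/2) + 5 = (2 + 4 + 16)*(-5/2) + 5 = 22*(-5/2) + 5 = -55 + 5 = -50)
X(x) = -5 + x**2
-70*(X(T) - 1*(-28)) = -70*((-5 + (-50)**2) - 1*(-28)) = -70*((-5 + 2500) + 28) = -70*(2495 + 28) = -70*2523 = -176610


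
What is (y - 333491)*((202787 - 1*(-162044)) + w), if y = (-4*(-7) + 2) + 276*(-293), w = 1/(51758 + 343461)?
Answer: -59741329096903710/395219 ≈ -1.5116e+11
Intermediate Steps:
w = 1/395219 ≈ 2.5302e-6
y = -80838 (y = (28 + 2) - 80868 = 30 - 80868 = -80838)
(y - 333491)*((202787 - 1*(-162044)) + w) = (-80838 - 333491)*((202787 - 1*(-162044)) + 1/395219) = -414329*((202787 + 162044) + 1/395219) = -414329*(364831 + 1/395219) = -414329*144188142990/395219 = -59741329096903710/395219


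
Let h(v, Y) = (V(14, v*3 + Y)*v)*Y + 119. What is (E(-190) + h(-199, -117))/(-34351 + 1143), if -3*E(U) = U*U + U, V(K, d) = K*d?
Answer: 33249817/4744 ≈ 7008.8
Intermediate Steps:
E(U) = -U/3 - U²/3 (E(U) = -(U*U + U)/3 = -(U² + U)/3 = -(U + U²)/3 = -U/3 - U²/3)
h(v, Y) = 119 + Y*v*(14*Y + 42*v) (h(v, Y) = ((14*(v*3 + Y))*v)*Y + 119 = ((14*(3*v + Y))*v)*Y + 119 = ((14*(Y + 3*v))*v)*Y + 119 = ((14*Y + 42*v)*v)*Y + 119 = (v*(14*Y + 42*v))*Y + 119 = Y*v*(14*Y + 42*v) + 119 = 119 + Y*v*(14*Y + 42*v))
(E(-190) + h(-199, -117))/(-34351 + 1143) = (-⅓*(-190)*(1 - 190) + (119 + 14*(-117)*(-199)*(-117 + 3*(-199))))/(-34351 + 1143) = (-⅓*(-190)*(-189) + (119 + 14*(-117)*(-199)*(-117 - 597)))/(-33208) = (-11970 + (119 + 14*(-117)*(-199)*(-714)))*(-1/33208) = (-11970 + (119 - 232736868))*(-1/33208) = (-11970 - 232736749)*(-1/33208) = -232748719*(-1/33208) = 33249817/4744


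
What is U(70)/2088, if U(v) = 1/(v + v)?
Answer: 1/292320 ≈ 3.4209e-6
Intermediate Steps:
U(v) = 1/(2*v)
U(70)/2088 = ((½)/70)/2088 = ((½)*(1/70))*(1/2088) = (1/140)*(1/2088) = 1/292320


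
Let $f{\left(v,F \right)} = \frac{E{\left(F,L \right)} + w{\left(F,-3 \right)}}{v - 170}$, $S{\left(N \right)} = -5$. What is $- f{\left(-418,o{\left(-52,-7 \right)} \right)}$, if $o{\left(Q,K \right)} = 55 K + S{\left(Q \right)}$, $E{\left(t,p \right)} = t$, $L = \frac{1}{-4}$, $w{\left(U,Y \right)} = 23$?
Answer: $- \frac{367}{588} \approx -0.62415$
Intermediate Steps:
$L = - \frac{1}{4} \approx -0.25$
$o{\left(Q,K \right)} = -5 + 55 K$ ($o{\left(Q,K \right)} = 55 K - 5 = -5 + 55 K$)
$f{\left(v,F \right)} = \frac{23 + F}{-170 + v}$ ($f{\left(v,F \right)} = \frac{F + 23}{v - 170} = \frac{23 + F}{-170 + v}$)
$- f{\left(-418,o{\left(-52,-7 \right)} \right)} = - \frac{23 + \left(-5 + 55 \left(-7\right)\right)}{-170 - 418} = - \frac{23 - 390}{-588} = - \frac{\left(-1\right) \left(23 - 390\right)}{588} = - \frac{\left(-1\right) \left(-367\right)}{588} = \left(-1\right) \frac{367}{588} = - \frac{367}{588}$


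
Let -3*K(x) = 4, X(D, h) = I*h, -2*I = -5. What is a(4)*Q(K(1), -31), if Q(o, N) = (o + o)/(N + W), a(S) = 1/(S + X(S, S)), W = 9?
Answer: 2/231 ≈ 0.0086580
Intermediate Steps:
I = 5/2 (I = -1/2*(-5) = 5/2 ≈ 2.5000)
X(D, h) = 5*h/2
K(x) = -4/3 (K(x) = -1/3*4 = -4/3)
a(S) = 2/(7*S) (a(S) = 1/(S + 5*S/2) = 1/(7*S/2) = 2/(7*S))
Q(o, N) = 2*o/(9 + N) (Q(o, N) = (o + o)/(N + 9) = (2*o)/(9 + N) = 2*o/(9 + N))
a(4)*Q(K(1), -31) = ((2/7)/4)*(2*(-4/3)/(9 - 31)) = ((2/7)*(1/4))*(2*(-4/3)/(-22)) = (2*(-4/3)*(-1/22))/14 = (1/14)*(4/33) = 2/231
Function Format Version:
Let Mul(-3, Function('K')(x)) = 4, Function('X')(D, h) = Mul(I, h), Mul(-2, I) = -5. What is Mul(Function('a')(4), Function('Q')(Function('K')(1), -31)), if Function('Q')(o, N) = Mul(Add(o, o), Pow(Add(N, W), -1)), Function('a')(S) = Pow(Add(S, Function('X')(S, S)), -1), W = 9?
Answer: Rational(2, 231) ≈ 0.0086580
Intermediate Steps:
I = Rational(5, 2) (I = Mul(Rational(-1, 2), -5) = Rational(5, 2) ≈ 2.5000)
Function('X')(D, h) = Mul(Rational(5, 2), h)
Function('K')(x) = Rational(-4, 3) (Function('K')(x) = Mul(Rational(-1, 3), 4) = Rational(-4, 3))
Function('a')(S) = Mul(Rational(2, 7), Pow(S, -1)) (Function('a')(S) = Pow(Add(S, Mul(Rational(5, 2), S)), -1) = Pow(Mul(Rational(7, 2), S), -1) = Mul(Rational(2, 7), Pow(S, -1)))
Function('Q')(o, N) = Mul(2, o, Pow(Add(9, N), -1)) (Function('Q')(o, N) = Mul(Add(o, o), Pow(Add(N, 9), -1)) = Mul(Mul(2, o), Pow(Add(9, N), -1)) = Mul(2, o, Pow(Add(9, N), -1)))
Mul(Function('a')(4), Function('Q')(Function('K')(1), -31)) = Mul(Mul(Rational(2, 7), Pow(4, -1)), Mul(2, Rational(-4, 3), Pow(Add(9, -31), -1))) = Mul(Mul(Rational(2, 7), Rational(1, 4)), Mul(2, Rational(-4, 3), Pow(-22, -1))) = Mul(Rational(1, 14), Mul(2, Rational(-4, 3), Rational(-1, 22))) = Mul(Rational(1, 14), Rational(4, 33)) = Rational(2, 231)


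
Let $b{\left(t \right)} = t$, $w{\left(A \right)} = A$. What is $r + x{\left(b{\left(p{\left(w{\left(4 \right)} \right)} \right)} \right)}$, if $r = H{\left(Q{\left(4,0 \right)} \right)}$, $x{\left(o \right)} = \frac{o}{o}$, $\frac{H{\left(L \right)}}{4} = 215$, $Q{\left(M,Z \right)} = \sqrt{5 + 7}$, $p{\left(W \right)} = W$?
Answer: $861$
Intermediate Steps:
$Q{\left(M,Z \right)} = 2 \sqrt{3}$ ($Q{\left(M,Z \right)} = \sqrt{12} = 2 \sqrt{3}$)
$H{\left(L \right)} = 860$ ($H{\left(L \right)} = 4 \cdot 215 = 860$)
$x{\left(o \right)} = 1$
$r = 860$
$r + x{\left(b{\left(p{\left(w{\left(4 \right)} \right)} \right)} \right)} = 860 + 1 = 861$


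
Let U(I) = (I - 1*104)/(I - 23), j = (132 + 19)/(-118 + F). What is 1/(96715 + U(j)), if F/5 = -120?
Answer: 5555/537276766 ≈ 1.0339e-5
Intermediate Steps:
F = -600 (F = 5*(-120) = -600)
j = -151/718 (j = (132 + 19)/(-118 - 600) = 151/(-718) = 151*(-1/718) = -151/718 ≈ -0.21031)
U(I) = (-104 + I)/(-23 + I) (U(I) = (I - 104)/(-23 + I) = (-104 + I)/(-23 + I))
1/(96715 + U(j)) = 1/(96715 + (-104 - 151/718)/(-23 - 151/718)) = 1/(96715 - 74823/718/(-16665/718)) = 1/(96715 - 718/16665*(-74823/718)) = 1/(96715 + 24941/5555) = 1/(537276766/5555) = 5555/537276766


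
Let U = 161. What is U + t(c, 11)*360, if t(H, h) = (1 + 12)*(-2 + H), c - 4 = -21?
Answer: -88759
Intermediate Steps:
c = -17 (c = 4 - 21 = -17)
t(H, h) = -26 + 13*H (t(H, h) = 13*(-2 + H) = -26 + 13*H)
U + t(c, 11)*360 = 161 + (-26 + 13*(-17))*360 = 161 + (-26 - 221)*360 = 161 - 247*360 = 161 - 88920 = -88759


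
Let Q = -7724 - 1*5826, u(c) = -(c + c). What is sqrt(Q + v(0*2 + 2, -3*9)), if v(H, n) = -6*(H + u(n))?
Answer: I*sqrt(13886) ≈ 117.84*I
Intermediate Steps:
u(c) = -2*c
v(H, n) = -6*H + 12*n (v(H, n) = -6*(H - 2*n) = -6*H + 12*n)
Q = -13550 (Q = -7724 - 5826 = -13550)
sqrt(Q + v(0*2 + 2, -3*9)) = sqrt(-13550 + (-6*(0*2 + 2) + 12*(-3*9))) = sqrt(-13550 + (-6*(0 + 2) + 12*(-27))) = sqrt(-13550 + (-6*2 - 324)) = sqrt(-13550 + (-12 - 324)) = sqrt(-13550 - 336) = sqrt(-13886) = I*sqrt(13886)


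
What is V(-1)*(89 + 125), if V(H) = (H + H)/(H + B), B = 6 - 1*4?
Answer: -428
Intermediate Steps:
B = 2 (B = 6 - 4 = 2)
V(H) = 2*H/(2 + H) (V(H) = (H + H)/(H + 2) = (2*H)/(2 + H) = 2*H/(2 + H))
V(-1)*(89 + 125) = (2*(-1)/(2 - 1))*(89 + 125) = (2*(-1)/1)*214 = (2*(-1)*1)*214 = -2*214 = -428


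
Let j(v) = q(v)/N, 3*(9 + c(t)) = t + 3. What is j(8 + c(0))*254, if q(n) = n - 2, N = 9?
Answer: -508/9 ≈ -56.444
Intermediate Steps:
q(n) = -2 + n
c(t) = -8 + t/3 (c(t) = -9 + (t + 3)/3 = -9 + (3 + t)/3 = -9 + (1 + t/3) = -8 + t/3)
j(v) = -2/9 + v/9 (j(v) = (-2 + v)/9 = (-2 + v)*(1/9) = -2/9 + v/9)
j(8 + c(0))*254 = (-2/9 + (8 + (-8 + (1/3)*0))/9)*254 = (-2/9 + (8 + (-8 + 0))/9)*254 = (-2/9 + (8 - 8)/9)*254 = (-2/9 + (1/9)*0)*254 = (-2/9 + 0)*254 = -2/9*254 = -508/9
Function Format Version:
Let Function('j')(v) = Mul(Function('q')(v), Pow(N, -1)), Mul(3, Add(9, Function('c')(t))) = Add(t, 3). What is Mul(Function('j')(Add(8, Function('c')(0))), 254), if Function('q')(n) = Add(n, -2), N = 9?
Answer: Rational(-508, 9) ≈ -56.444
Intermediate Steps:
Function('q')(n) = Add(-2, n)
Function('c')(t) = Add(-8, Mul(Rational(1, 3), t)) (Function('c')(t) = Add(-9, Mul(Rational(1, 3), Add(t, 3))) = Add(-9, Mul(Rational(1, 3), Add(3, t))) = Add(-9, Add(1, Mul(Rational(1, 3), t))) = Add(-8, Mul(Rational(1, 3), t)))
Function('j')(v) = Add(Rational(-2, 9), Mul(Rational(1, 9), v)) (Function('j')(v) = Mul(Add(-2, v), Pow(9, -1)) = Mul(Add(-2, v), Rational(1, 9)) = Add(Rational(-2, 9), Mul(Rational(1, 9), v)))
Mul(Function('j')(Add(8, Function('c')(0))), 254) = Mul(Add(Rational(-2, 9), Mul(Rational(1, 9), Add(8, Add(-8, Mul(Rational(1, 3), 0))))), 254) = Mul(Add(Rational(-2, 9), Mul(Rational(1, 9), Add(8, Add(-8, 0)))), 254) = Mul(Add(Rational(-2, 9), Mul(Rational(1, 9), Add(8, -8))), 254) = Mul(Add(Rational(-2, 9), Mul(Rational(1, 9), 0)), 254) = Mul(Add(Rational(-2, 9), 0), 254) = Mul(Rational(-2, 9), 254) = Rational(-508, 9)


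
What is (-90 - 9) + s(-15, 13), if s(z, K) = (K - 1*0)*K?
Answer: 70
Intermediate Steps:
s(z, K) = K**2 (s(z, K) = (K + 0)*K = K*K = K**2)
(-90 - 9) + s(-15, 13) = (-90 - 9) + 13**2 = -99 + 169 = 70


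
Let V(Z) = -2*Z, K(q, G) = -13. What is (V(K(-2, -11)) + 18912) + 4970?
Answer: 23908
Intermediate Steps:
(V(K(-2, -11)) + 18912) + 4970 = (-2*(-13) + 18912) + 4970 = (26 + 18912) + 4970 = 18938 + 4970 = 23908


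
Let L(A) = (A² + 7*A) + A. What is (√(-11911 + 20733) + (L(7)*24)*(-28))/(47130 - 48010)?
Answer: 882/11 - √8822/880 ≈ 80.075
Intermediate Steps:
L(A) = A² + 8*A
(√(-11911 + 20733) + (L(7)*24)*(-28))/(47130 - 48010) = (√(-11911 + 20733) + ((7*(8 + 7))*24)*(-28))/(47130 - 48010) = (√8822 + ((7*15)*24)*(-28))/(-880) = (√8822 + (105*24)*(-28))*(-1/880) = (√8822 + 2520*(-28))*(-1/880) = (√8822 - 70560)*(-1/880) = (-70560 + √8822)*(-1/880) = 882/11 - √8822/880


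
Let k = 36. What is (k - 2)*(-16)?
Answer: -544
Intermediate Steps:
(k - 2)*(-16) = (36 - 2)*(-16) = 34*(-16) = -544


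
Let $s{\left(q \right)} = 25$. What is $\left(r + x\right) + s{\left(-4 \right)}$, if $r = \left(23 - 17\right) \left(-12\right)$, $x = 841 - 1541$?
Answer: $-747$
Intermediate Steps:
$x = -700$
$r = -72$ ($r = 6 \left(-12\right) = -72$)
$\left(r + x\right) + s{\left(-4 \right)} = \left(-72 - 700\right) + 25 = -772 + 25 = -747$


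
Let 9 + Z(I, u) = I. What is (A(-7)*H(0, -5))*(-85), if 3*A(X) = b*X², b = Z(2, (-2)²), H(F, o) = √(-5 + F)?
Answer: 29155*I*√5/3 ≈ 21731.0*I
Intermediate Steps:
Z(I, u) = -9 + I
b = -7 (b = -9 + 2 = -7)
A(X) = -7*X²/3 (A(X) = (-7*X²)/3 = -7*X²/3)
(A(-7)*H(0, -5))*(-85) = ((-7/3*(-7)²)*√(-5 + 0))*(-85) = ((-7/3*49)*√(-5))*(-85) = -343*I*√5/3*(-85) = 29155*I*√5/3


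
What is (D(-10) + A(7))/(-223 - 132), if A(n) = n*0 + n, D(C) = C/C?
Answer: -8/355 ≈ -0.022535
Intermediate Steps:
D(C) = 1
A(n) = n (A(n) = 0 + n = n)
(D(-10) + A(7))/(-223 - 132) = (1 + 7)/(-223 - 132) = 8/(-355) = 8*(-1/355) = -8/355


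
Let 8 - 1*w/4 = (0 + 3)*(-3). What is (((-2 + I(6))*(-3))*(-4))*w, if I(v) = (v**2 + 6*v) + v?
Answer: 62016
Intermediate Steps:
w = 68 (w = 32 - 4*(0 + 3)*(-3) = 32 - 12*(-3) = 32 - 4*(-9) = 32 + 36 = 68)
I(v) = v**2 + 7*v
(((-2 + I(6))*(-3))*(-4))*w = (((-2 + 6*(7 + 6))*(-3))*(-4))*68 = (((-2 + 6*13)*(-3))*(-4))*68 = (((-2 + 78)*(-3))*(-4))*68 = ((76*(-3))*(-4))*68 = -228*(-4)*68 = 912*68 = 62016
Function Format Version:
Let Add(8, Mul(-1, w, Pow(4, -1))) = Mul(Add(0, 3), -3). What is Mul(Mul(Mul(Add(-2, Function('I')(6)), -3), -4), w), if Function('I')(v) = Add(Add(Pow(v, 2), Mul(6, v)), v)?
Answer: 62016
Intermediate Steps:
w = 68 (w = Add(32, Mul(-4, Mul(Add(0, 3), -3))) = Add(32, Mul(-4, Mul(3, -3))) = Add(32, Mul(-4, -9)) = Add(32, 36) = 68)
Function('I')(v) = Add(Pow(v, 2), Mul(7, v))
Mul(Mul(Mul(Add(-2, Function('I')(6)), -3), -4), w) = Mul(Mul(Mul(Add(-2, Mul(6, Add(7, 6))), -3), -4), 68) = Mul(Mul(Mul(Add(-2, Mul(6, 13)), -3), -4), 68) = Mul(Mul(Mul(Add(-2, 78), -3), -4), 68) = Mul(Mul(Mul(76, -3), -4), 68) = Mul(Mul(-228, -4), 68) = Mul(912, 68) = 62016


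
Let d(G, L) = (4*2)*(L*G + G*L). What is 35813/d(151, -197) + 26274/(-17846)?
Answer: -6572140823/4246919696 ≈ -1.5475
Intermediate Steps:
d(G, L) = 16*G*L (d(G, L) = 8*(G*L + G*L) = 8*(2*G*L) = 16*G*L)
35813/d(151, -197) + 26274/(-17846) = 35813/((16*151*(-197))) + 26274/(-17846) = 35813/(-475952) + 26274*(-1/17846) = 35813*(-1/475952) - 13137/8923 = -35813/475952 - 13137/8923 = -6572140823/4246919696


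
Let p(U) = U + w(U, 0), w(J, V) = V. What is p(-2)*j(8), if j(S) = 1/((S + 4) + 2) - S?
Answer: 111/7 ≈ 15.857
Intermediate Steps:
p(U) = U (p(U) = U + 0 = U)
j(S) = 1/(6 + S) - S (j(S) = 1/((4 + S) + 2) - S = 1/(6 + S) - S)
p(-2)*j(8) = -2*(1 - 1*8² - 6*8)/(6 + 8) = -2*(1 - 1*64 - 48)/14 = -(1 - 64 - 48)/7 = -(-111)/7 = -2*(-111/14) = 111/7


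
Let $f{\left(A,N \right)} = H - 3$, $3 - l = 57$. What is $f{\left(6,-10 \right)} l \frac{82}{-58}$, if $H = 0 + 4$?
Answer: $\frac{2214}{29} \approx 76.345$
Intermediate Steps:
$l = -54$ ($l = 3 - 57 = -54$)
$H = 4$
$f{\left(A,N \right)} = 1$ ($f{\left(A,N \right)} = 4 - 3 = 1$)
$f{\left(6,-10 \right)} l \frac{82}{-58} = 1 \left(-54\right) \frac{82}{-58} = - 54 \cdot 82 \left(- \frac{1}{58}\right) = \left(-54\right) \left(- \frac{41}{29}\right) = \frac{2214}{29}$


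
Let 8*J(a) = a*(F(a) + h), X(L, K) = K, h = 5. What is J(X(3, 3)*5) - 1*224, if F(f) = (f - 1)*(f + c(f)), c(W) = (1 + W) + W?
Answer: 7943/8 ≈ 992.88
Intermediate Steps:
c(W) = 1 + 2*W
F(f) = (1 + 3*f)*(-1 + f) (F(f) = (f - 1)*(f + (1 + 2*f)) = (-1 + f)*(1 + 3*f) = (1 + 3*f)*(-1 + f))
J(a) = a*(4 - 2*a + 3*a²)/8 (J(a) = (a*((-1 - 2*a + 3*a²) + 5))/8 = (a*(4 - 2*a + 3*a²))/8 = a*(4 - 2*a + 3*a²)/8)
J(X(3, 3)*5) - 1*224 = (3*5)*(4 - 6*5 + 3*(3*5)²)/8 - 1*224 = (⅛)*15*(4 - 2*15 + 3*15²) - 224 = (⅛)*15*(4 - 30 + 3*225) - 224 = (⅛)*15*(4 - 30 + 675) - 224 = (⅛)*15*649 - 224 = 9735/8 - 224 = 7943/8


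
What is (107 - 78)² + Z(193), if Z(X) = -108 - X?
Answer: 540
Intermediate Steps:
(107 - 78)² + Z(193) = (107 - 78)² + (-108 - 1*193) = 29² + (-108 - 193) = 841 - 301 = 540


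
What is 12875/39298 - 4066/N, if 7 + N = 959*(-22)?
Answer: 61644649/118483470 ≈ 0.52028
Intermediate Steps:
N = -21105 (N = -7 + 959*(-22) = -7 - 21098 = -21105)
12875/39298 - 4066/N = 12875/39298 - 4066/(-21105) = 12875*(1/39298) - 4066*(-1/21105) = 12875/39298 + 4066/21105 = 61644649/118483470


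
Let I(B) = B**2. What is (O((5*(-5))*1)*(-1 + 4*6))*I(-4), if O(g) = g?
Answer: -9200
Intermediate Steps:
(O((5*(-5))*1)*(-1 + 4*6))*I(-4) = (((5*(-5))*1)*(-1 + 4*6))*(-4)**2 = ((-25*1)*(-1 + 24))*16 = -25*23*16 = -575*16 = -9200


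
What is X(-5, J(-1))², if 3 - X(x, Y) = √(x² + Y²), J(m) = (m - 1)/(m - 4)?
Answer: (15 - √629)²/25 ≈ 4.0642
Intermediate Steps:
J(m) = (-1 + m)/(-4 + m)
X(x, Y) = 3 - √(Y² + x²) (X(x, Y) = 3 - √(x² + Y²) = 3 - √(Y² + x²))
X(-5, J(-1))² = (3 - √(((-1 - 1)/(-4 - 1))² + (-5)²))² = (3 - √((-2/(-5))² + 25))² = (3 - √((-⅕*(-2))² + 25))² = (3 - √((⅖)² + 25))² = (3 - √(4/25 + 25))² = (3 - √(629/25))² = (3 - √629/5)²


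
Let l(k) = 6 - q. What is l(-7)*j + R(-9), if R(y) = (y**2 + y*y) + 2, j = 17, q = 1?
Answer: 249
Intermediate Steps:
l(k) = 5 (l(k) = 6 - 1*1 = 6 - 1 = 5)
R(y) = 2 + 2*y**2 (R(y) = (y**2 + y**2) + 2 = 2*y**2 + 2 = 2 + 2*y**2)
l(-7)*j + R(-9) = 5*17 + (2 + 2*(-9)**2) = 85 + (2 + 2*81) = 85 + (2 + 162) = 85 + 164 = 249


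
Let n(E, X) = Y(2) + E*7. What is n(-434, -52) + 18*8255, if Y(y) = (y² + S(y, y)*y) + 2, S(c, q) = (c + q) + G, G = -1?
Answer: 145564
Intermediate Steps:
S(c, q) = -1 + c + q (S(c, q) = (c + q) - 1 = -1 + c + q)
Y(y) = 2 + y² + y*(-1 + 2*y) (Y(y) = (y² + (-1 + y + y)*y) + 2 = (y² + (-1 + 2*y)*y) + 2 = (y² + y*(-1 + 2*y)) + 2 = 2 + y² + y*(-1 + 2*y))
n(E, X) = 12 + 7*E (n(E, X) = (2 - 1*2 + 3*2²) + E*7 = (2 - 2 + 3*4) + 7*E = (2 - 2 + 12) + 7*E = 12 + 7*E)
n(-434, -52) + 18*8255 = (12 + 7*(-434)) + 18*8255 = (12 - 3038) + 148590 = -3026 + 148590 = 145564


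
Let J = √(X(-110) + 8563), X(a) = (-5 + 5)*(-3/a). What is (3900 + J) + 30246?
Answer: 34146 + √8563 ≈ 34239.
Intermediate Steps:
X(a) = 0 (X(a) = 0*(-3/a) = 0)
J = √8563 (J = √(0 + 8563) = √8563 ≈ 92.536)
(3900 + J) + 30246 = (3900 + √8563) + 30246 = 34146 + √8563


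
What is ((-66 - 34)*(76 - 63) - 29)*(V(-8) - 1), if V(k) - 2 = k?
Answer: 9303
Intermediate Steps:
V(k) = 2 + k
((-66 - 34)*(76 - 63) - 29)*(V(-8) - 1) = ((-66 - 34)*(76 - 63) - 29)*((2 - 8) - 1) = (-100*13 - 29)*(-6 - 1) = (-1300 - 29)*(-7) = -1329*(-7) = 9303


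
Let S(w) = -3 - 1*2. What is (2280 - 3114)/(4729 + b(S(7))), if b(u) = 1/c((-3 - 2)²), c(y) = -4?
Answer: -1112/6305 ≈ -0.17637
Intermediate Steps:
S(w) = -5 (S(w) = -3 - 2 = -5)
b(u) = -¼ (b(u) = 1/(-4) = -¼)
(2280 - 3114)/(4729 + b(S(7))) = (2280 - 3114)/(4729 - ¼) = -834/18915/4 = -834*4/18915 = -1112/6305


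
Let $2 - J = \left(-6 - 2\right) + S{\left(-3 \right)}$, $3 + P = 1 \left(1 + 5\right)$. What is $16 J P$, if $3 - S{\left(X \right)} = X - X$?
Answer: $336$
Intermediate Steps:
$S{\left(X \right)} = 3$ ($S{\left(X \right)} = 3 - \left(X - X\right) = 3 - 0 = 3 + 0 = 3$)
$P = 3$ ($P = -3 + 1 \left(1 + 5\right) = -3 + 1 \cdot 6 = -3 + 6 = 3$)
$J = 7$ ($J = 2 - \left(\left(-6 - 2\right) + 3\right) = 2 - \left(-8 + 3\right) = 2 - -5 = 2 + 5 = 7$)
$16 J P = 16 \cdot 7 \cdot 3 = 112 \cdot 3 = 336$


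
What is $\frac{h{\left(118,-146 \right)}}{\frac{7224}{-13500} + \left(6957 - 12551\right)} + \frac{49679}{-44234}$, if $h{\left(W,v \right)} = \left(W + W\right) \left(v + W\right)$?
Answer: $\frac{4040820623}{69600562342} \approx 0.058057$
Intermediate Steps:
$h{\left(W,v \right)} = 2 W \left(W + v\right)$
$\frac{h{\left(118,-146 \right)}}{\frac{7224}{-13500} + \left(6957 - 12551\right)} + \frac{49679}{-44234} = \frac{2 \cdot 118 \left(118 - 146\right)}{\frac{7224}{-13500} + \left(6957 - 12551\right)} + \frac{49679}{-44234} = \frac{2 \cdot 118 \left(-28\right)}{7224 \left(- \frac{1}{13500}\right) - 5594} + 49679 \left(- \frac{1}{44234}\right) = - \frac{6608}{- \frac{602}{1125} - 5594} - \frac{49679}{44234} = - \frac{6608}{- \frac{6293852}{1125}} - \frac{49679}{44234} = \left(-6608\right) \left(- \frac{1125}{6293852}\right) - \frac{49679}{44234} = \frac{1858500}{1573463} - \frac{49679}{44234} = \frac{4040820623}{69600562342}$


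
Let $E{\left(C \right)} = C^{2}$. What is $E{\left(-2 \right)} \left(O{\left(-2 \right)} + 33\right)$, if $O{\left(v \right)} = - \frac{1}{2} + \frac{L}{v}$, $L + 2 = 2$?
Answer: $130$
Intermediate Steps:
$L = 0$ ($L = -2 + 2 = 0$)
$O{\left(v \right)} = - \frac{1}{2}$ ($O{\left(v \right)} = - \frac{1}{2} + \frac{0}{v} = \left(-1\right) \frac{1}{2} + 0 = - \frac{1}{2} + 0 = - \frac{1}{2}$)
$E{\left(-2 \right)} \left(O{\left(-2 \right)} + 33\right) = \left(-2\right)^{2} \left(- \frac{1}{2} + 33\right) = 4 \cdot \frac{65}{2} = 130$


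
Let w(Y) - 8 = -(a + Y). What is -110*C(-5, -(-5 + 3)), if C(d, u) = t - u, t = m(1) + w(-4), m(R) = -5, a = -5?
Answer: -1100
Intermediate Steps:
w(Y) = 13 - Y (w(Y) = 8 - (-5 + Y) = 8 + (5 - Y) = 13 - Y)
t = 12 (t = -5 + (13 - 1*(-4)) = -5 + (13 + 4) = -5 + 17 = 12)
C(d, u) = 12 - u
-110*C(-5, -(-5 + 3)) = -110*(12 - (-1)*(-5 + 3)) = -110*(12 - (-1)*(-2)) = -110*(12 - 1*2) = -110*(12 - 2) = -110*10 = -1100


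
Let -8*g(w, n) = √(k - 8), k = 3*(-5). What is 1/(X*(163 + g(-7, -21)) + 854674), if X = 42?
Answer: 13784320/11875467376543 + 84*I*√23/11875467376543 ≈ 1.1607e-6 + 3.3923e-11*I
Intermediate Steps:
k = -15
g(w, n) = -I*√23/8 (g(w, n) = -√(-15 - 8)/8 = -I*√23/8)
1/(X*(163 + g(-7, -21)) + 854674) = 1/(42*(163 - I*√23/8) + 854674) = 1/((6846 - 21*I*√23/4) + 854674) = 1/(861520 - 21*I*√23/4)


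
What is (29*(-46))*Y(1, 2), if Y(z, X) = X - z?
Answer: -1334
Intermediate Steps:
(29*(-46))*Y(1, 2) = (29*(-46))*(2 - 1*1) = -1334*(2 - 1) = -1334*1 = -1334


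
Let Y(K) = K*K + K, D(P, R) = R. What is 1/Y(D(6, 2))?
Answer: 1/6 ≈ 0.16667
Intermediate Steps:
Y(K) = K + K**2 (Y(K) = K**2 + K = K + K**2)
1/Y(D(6, 2)) = 1/(2*(1 + 2)) = 1/(2*3) = 1/6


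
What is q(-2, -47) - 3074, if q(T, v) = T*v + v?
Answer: -3027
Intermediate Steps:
q(T, v) = v + T*v
q(-2, -47) - 3074 = -47*(1 - 2) - 3074 = -47*(-1) - 3074 = 47 - 3074 = -3027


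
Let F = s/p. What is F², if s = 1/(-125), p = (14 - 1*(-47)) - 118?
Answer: 1/50765625 ≈ 1.9698e-8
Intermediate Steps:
p = -57 (p = (14 + 47) - 118 = 61 - 118 = -57)
s = -1/125 ≈ -0.0080000
F = 1/7125 (F = -1/125/(-57) = -1/125*(-1/57) = 1/7125 ≈ 0.00014035)
F² = (1/7125)² = 1/50765625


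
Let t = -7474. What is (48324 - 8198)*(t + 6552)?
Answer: -36996172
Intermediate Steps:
(48324 - 8198)*(t + 6552) = (48324 - 8198)*(-7474 + 6552) = 40126*(-922) = -36996172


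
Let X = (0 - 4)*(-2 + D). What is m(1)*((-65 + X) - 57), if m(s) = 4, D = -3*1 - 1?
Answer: -392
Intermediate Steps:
D = -4 (D = -3 - 1 = -4)
X = 24 (X = (0 - 4)*(-2 - 4) = -4*(-6) = 24)
m(1)*((-65 + X) - 57) = 4*((-65 + 24) - 57) = 4*(-41 - 57) = 4*(-98) = -392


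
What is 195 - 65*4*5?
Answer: -1105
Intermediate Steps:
195 - 65*4*5 = 195 - 260*5 = 195 - 1300 = -1105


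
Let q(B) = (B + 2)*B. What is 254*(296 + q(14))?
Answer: 132080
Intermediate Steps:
q(B) = B*(2 + B) (q(B) = (2 + B)*B = B*(2 + B))
254*(296 + q(14)) = 254*(296 + 14*(2 + 14)) = 254*(296 + 14*16) = 254*(296 + 224) = 254*520 = 132080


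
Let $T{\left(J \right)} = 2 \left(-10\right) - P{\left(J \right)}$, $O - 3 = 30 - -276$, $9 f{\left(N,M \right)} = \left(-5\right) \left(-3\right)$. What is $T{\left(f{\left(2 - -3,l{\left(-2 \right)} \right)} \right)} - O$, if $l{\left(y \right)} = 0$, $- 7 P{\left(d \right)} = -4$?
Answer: $- \frac{2307}{7} \approx -329.57$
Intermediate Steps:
$P{\left(d \right)} = \frac{4}{7}$ ($P{\left(d \right)} = \left(- \frac{1}{7}\right) \left(-4\right) = \frac{4}{7}$)
$f{\left(N,M \right)} = \frac{5}{3}$ ($f{\left(N,M \right)} = \frac{\left(-5\right) \left(-3\right)}{9} = \frac{1}{9} \cdot 15 = \frac{5}{3}$)
$O = 309$ ($O = 3 + \left(30 - -276\right) = 3 + \left(30 + 276\right) = 3 + 306 = 309$)
$T{\left(J \right)} = - \frac{144}{7}$ ($T{\left(J \right)} = 2 \left(-10\right) - \frac{4}{7} = -20 - \frac{4}{7} = - \frac{144}{7}$)
$T{\left(f{\left(2 - -3,l{\left(-2 \right)} \right)} \right)} - O = - \frac{144}{7} - 309 = - \frac{2307}{7}$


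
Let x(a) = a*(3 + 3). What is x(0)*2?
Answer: 0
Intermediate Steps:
x(a) = 6*a (x(a) = a*6 = 6*a)
x(0)*2 = (6*0)*2 = 0*2 = 0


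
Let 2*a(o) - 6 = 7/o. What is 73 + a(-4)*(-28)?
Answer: 27/2 ≈ 13.500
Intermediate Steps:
a(o) = 3 + 7/(2*o) (a(o) = 3 + (7/o)/2 = 3 + 7/(2*o))
73 + a(-4)*(-28) = 73 + (3 + (7/2)/(-4))*(-28) = 73 + (3 + (7/2)*(-¼))*(-28) = 73 + (3 - 7/8)*(-28) = 73 + (17/8)*(-28) = 73 - 119/2 = 27/2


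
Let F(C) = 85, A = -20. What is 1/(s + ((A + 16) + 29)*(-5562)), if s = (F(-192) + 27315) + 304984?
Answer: 1/193334 ≈ 5.1724e-6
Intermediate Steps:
s = 332384 (s = (85 + 27315) + 304984 = 27400 + 304984 = 332384)
1/(s + ((A + 16) + 29)*(-5562)) = 1/(332384 + ((-20 + 16) + 29)*(-5562)) = 1/(332384 + (-4 + 29)*(-5562)) = 1/(332384 + 25*(-5562)) = 1/(332384 - 139050) = 1/193334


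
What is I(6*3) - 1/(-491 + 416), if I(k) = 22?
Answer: 1651/75 ≈ 22.013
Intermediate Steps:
I(6*3) - 1/(-491 + 416) = 22 - 1/(-491 + 416) = 22 - 1/(-75) = 22 - 1*(-1/75) = 22 + 1/75 = 1651/75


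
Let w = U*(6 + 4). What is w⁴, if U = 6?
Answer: 12960000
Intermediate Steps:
w = 60 (w = 6*(6 + 4) = 6*10 = 60)
w⁴ = 60⁴ = 12960000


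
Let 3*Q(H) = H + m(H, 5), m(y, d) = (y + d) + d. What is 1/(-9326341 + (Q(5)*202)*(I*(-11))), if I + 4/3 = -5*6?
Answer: -9/79759709 ≈ -1.1284e-7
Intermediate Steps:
I = -94/3 (I = -4/3 - 5*6 = -4/3 - 1*30 = -4/3 - 30 = -94/3 ≈ -31.333)
m(y, d) = y + 2*d (m(y, d) = (d + y) + d = y + 2*d)
Q(H) = 10/3 + 2*H/3 (Q(H) = (H + (H + 2*5))/3 = (H + (H + 10))/3 = (H + (10 + H))/3 = (10 + 2*H)/3 = 10/3 + 2*H/3)
1/(-9326341 + (Q(5)*202)*(I*(-11))) = 1/(-9326341 + ((10/3 + (⅔)*5)*202)*(-94/3*(-11))) = 1/(-9326341 + ((10/3 + 10/3)*202)*(1034/3)) = 1/(-9326341 + ((20/3)*202)*(1034/3)) = 1/(-9326341 + (4040/3)*(1034/3)) = 1/(-9326341 + 4177360/9) = 1/(-79759709/9) = -9/79759709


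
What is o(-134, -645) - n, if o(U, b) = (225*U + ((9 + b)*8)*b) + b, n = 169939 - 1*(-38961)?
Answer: 3042065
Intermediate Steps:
n = 208900 (n = 169939 + 38961 = 208900)
o(U, b) = b + 225*U + b*(72 + 8*b) (o(U, b) = (225*U + (72 + 8*b)*b) + b = (225*U + b*(72 + 8*b)) + b = b + 225*U + b*(72 + 8*b))
o(-134, -645) - n = (8*(-645)² + 73*(-645) + 225*(-134)) - 1*208900 = (8*416025 - 47085 - 30150) - 208900 = (3328200 - 47085 - 30150) - 208900 = 3250965 - 208900 = 3042065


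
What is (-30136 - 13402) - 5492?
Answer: -49030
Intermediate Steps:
(-30136 - 13402) - 5492 = -43538 - 5492 = -49030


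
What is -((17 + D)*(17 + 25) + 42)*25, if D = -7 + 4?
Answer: -15750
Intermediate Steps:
D = -3
-((17 + D)*(17 + 25) + 42)*25 = -((17 - 3)*(17 + 25) + 42)*25 = -(14*42 + 42)*25 = -(588 + 42)*25 = -630*25 = -1*15750 = -15750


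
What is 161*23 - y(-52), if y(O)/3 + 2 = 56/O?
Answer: 48259/13 ≈ 3712.2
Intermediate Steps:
y(O) = -6 + 168/O (y(O) = -6 + 3*(56/O) = -6 + 168/O)
161*23 - y(-52) = 161*23 - (-6 + 168/(-52)) = 3703 - (-6 + 168*(-1/52)) = 3703 - (-6 - 42/13) = 3703 - 1*(-120/13) = 3703 + 120/13 = 48259/13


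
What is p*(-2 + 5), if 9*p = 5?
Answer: 5/3 ≈ 1.6667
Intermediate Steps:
p = 5/9 (p = (1/9)*5 = 5/9 ≈ 0.55556)
p*(-2 + 5) = 5*(-2 + 5)/9 = (5/9)*3 = 5/3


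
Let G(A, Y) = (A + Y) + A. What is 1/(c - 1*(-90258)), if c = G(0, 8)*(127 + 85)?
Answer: 1/91954 ≈ 1.0875e-5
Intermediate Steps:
G(A, Y) = Y + 2*A
c = 1696 (c = (8 + 2*0)*(127 + 85) = (8 + 0)*212 = 8*212 = 1696)
1/(c - 1*(-90258)) = 1/(1696 - 1*(-90258)) = 1/(1696 + 90258) = 1/91954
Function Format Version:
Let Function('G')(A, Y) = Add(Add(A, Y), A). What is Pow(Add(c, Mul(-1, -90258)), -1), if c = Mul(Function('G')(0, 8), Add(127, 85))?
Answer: Rational(1, 91954) ≈ 1.0875e-5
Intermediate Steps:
Function('G')(A, Y) = Add(Y, Mul(2, A))
c = 1696 (c = Mul(Add(8, Mul(2, 0)), Add(127, 85)) = Mul(Add(8, 0), 212) = Mul(8, 212) = 1696)
Pow(Add(c, Mul(-1, -90258)), -1) = Pow(Add(1696, Mul(-1, -90258)), -1) = Pow(Add(1696, 90258), -1) = Pow(91954, -1) = Rational(1, 91954)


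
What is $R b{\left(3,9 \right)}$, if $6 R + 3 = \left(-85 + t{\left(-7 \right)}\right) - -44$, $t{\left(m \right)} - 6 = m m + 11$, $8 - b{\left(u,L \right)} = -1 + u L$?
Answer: $-66$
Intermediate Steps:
$b{\left(u,L \right)} = 9 - L u$ ($b{\left(u,L \right)} = 8 - \left(-1 + u L\right) = 8 - \left(-1 + L u\right) = 9 - L u$)
$t{\left(m \right)} = 17 + m^{2}$ ($t{\left(m \right)} = 6 + \left(m m + 11\right) = 6 + \left(m^{2} + 11\right) = 6 + \left(11 + m^{2}\right) = 17 + m^{2}$)
$R = \frac{11}{3}$ ($R = - \frac{1}{2} + \frac{\left(-85 + \left(17 + \left(-7\right)^{2}\right)\right) - -44}{6} = - \frac{1}{2} + \frac{\left(-85 + \left(17 + 49\right)\right) + 44}{6} = - \frac{1}{2} + \frac{\left(-85 + 66\right) + 44}{6} = - \frac{1}{2} + \frac{-19 + 44}{6} = - \frac{1}{2} + \frac{1}{6} \cdot 25 = - \frac{1}{2} + \frac{25}{6} = \frac{11}{3} \approx 3.6667$)
$R b{\left(3,9 \right)} = \frac{11 \left(9 - 9 \cdot 3\right)}{3} = \frac{11 \left(9 - 27\right)}{3} = \frac{11}{3} \left(-18\right) = -66$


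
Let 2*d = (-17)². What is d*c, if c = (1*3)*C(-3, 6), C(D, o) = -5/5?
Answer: -867/2 ≈ -433.50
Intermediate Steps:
d = 289/2 (d = (½)*(-17)² = (½)*289 = 289/2 ≈ 144.50)
C(D, o) = -1 (C(D, o) = -5*⅕ = -1)
c = -3 (c = (1*3)*(-1) = 3*(-1) = -3)
d*c = (289/2)*(-3) = -867/2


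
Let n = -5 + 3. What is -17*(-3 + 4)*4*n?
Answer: 136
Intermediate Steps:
n = -2
-17*(-3 + 4)*4*n = -17*(-3 + 4)*4*(-2) = -17*1*4*(-2) = -68*(-2) = -17*(-8) = 136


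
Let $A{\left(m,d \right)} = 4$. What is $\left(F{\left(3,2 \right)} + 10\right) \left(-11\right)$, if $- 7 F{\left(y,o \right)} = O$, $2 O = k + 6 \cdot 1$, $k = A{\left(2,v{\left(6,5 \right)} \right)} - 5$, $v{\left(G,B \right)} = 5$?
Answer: $- \frac{1485}{14} \approx -106.07$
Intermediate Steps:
$k = -1$ ($k = 4 - 5 = -1$)
$O = \frac{5}{2}$ ($O = \frac{-1 + 6 \cdot 1}{2} = \frac{-1 + 6}{2} = \frac{1}{2} \cdot 5 = \frac{5}{2} \approx 2.5$)
$F{\left(y,o \right)} = - \frac{5}{14}$ ($F{\left(y,o \right)} = \left(- \frac{1}{7}\right) \frac{5}{2} = - \frac{5}{14}$)
$\left(F{\left(3,2 \right)} + 10\right) \left(-11\right) = \left(- \frac{5}{14} + 10\right) \left(-11\right) = \frac{135}{14} \left(-11\right) = - \frac{1485}{14}$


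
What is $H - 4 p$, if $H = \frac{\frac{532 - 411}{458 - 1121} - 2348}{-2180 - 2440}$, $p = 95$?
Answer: $- \frac{232481191}{612612} \approx -379.49$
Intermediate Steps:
$H = \frac{311369}{612612}$ ($H = \frac{\frac{121}{-663} - 2348}{-4620} = \left(121 \left(- \frac{1}{663}\right) - 2348\right) \left(- \frac{1}{4620}\right) = \left(- \frac{121}{663} - 2348\right) \left(- \frac{1}{4620}\right) = \left(- \frac{1556845}{663}\right) \left(- \frac{1}{4620}\right) = \frac{311369}{612612} \approx 0.50826$)
$H - 4 p = \frac{311369}{612612} - 4 \cdot 95 = \frac{311369}{612612} - 380 = - \frac{232481191}{612612}$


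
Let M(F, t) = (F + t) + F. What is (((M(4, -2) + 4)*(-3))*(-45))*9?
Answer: 12150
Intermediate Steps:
M(F, t) = t + 2*F
(((M(4, -2) + 4)*(-3))*(-45))*9 = ((((-2 + 2*4) + 4)*(-3))*(-45))*9 = ((((-2 + 8) + 4)*(-3))*(-45))*9 = (((6 + 4)*(-3))*(-45))*9 = ((10*(-3))*(-45))*9 = -30*(-45)*9 = 1350*9 = 12150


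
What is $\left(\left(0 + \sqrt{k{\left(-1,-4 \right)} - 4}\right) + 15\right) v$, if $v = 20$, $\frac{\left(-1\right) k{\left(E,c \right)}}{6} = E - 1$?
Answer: $300 + 40 \sqrt{2} \approx 356.57$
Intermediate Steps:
$k{\left(E,c \right)} = 6 - 6 E$ ($k{\left(E,c \right)} = - 6 \left(E - 1\right) = - 6 \left(-1 + E\right) = 6 - 6 E$)
$\left(\left(0 + \sqrt{k{\left(-1,-4 \right)} - 4}\right) + 15\right) v = \left(\left(0 + \sqrt{\left(6 - -6\right) - 4}\right) + 15\right) 20 = \left(\left(0 + \sqrt{\left(6 + 6\right) - 4}\right) + 15\right) 20 = \left(\left(0 + \sqrt{12 - 4}\right) + 15\right) 20 = \left(\left(0 + \sqrt{8}\right) + 15\right) 20 = \left(\left(0 + 2 \sqrt{2}\right) + 15\right) 20 = \left(2 \sqrt{2} + 15\right) 20 = \left(15 + 2 \sqrt{2}\right) 20 = 300 + 40 \sqrt{2}$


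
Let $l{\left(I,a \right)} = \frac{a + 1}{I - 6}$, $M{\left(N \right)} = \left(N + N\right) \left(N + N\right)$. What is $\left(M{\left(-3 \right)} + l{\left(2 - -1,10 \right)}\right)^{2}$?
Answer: $\frac{9409}{9} \approx 1045.4$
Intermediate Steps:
$M{\left(N \right)} = 4 N^{2}$ ($M{\left(N \right)} = 2 N 2 N = 4 N^{2}$)
$l{\left(I,a \right)} = \frac{1 + a}{-6 + I}$
$\left(M{\left(-3 \right)} + l{\left(2 - -1,10 \right)}\right)^{2} = \left(4 \left(-3\right)^{2} + \frac{1 + 10}{-6 + \left(2 - -1\right)}\right)^{2} = \left(4 \cdot 9 + \frac{1}{-6 + \left(2 + 1\right)} 11\right)^{2} = \left(36 + \frac{1}{-6 + 3} \cdot 11\right)^{2} = \left(36 + \frac{1}{-3} \cdot 11\right)^{2} = \left(36 - \frac{11}{3}\right)^{2} = \left(\frac{97}{3}\right)^{2} = \frac{9409}{9}$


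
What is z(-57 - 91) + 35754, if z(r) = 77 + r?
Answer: 35683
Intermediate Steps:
z(-57 - 91) + 35754 = (77 + (-57 - 91)) + 35754 = (77 - 148) + 35754 = -71 + 35754 = 35683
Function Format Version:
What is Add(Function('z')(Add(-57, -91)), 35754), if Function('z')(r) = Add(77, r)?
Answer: 35683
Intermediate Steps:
Add(Function('z')(Add(-57, -91)), 35754) = Add(Add(77, Add(-57, -91)), 35754) = Add(Add(77, -148), 35754) = Add(-71, 35754) = 35683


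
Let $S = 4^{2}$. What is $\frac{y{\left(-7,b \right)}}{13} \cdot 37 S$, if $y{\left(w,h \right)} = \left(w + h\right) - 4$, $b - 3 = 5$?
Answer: $- \frac{1776}{13} \approx -136.62$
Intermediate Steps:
$b = 8$ ($b = 3 + 5 = 8$)
$S = 16$
$y{\left(w,h \right)} = -4 + h + w$ ($y{\left(w,h \right)} = \left(h + w\right) - 4 = -4 + h + w$)
$\frac{y{\left(-7,b \right)}}{13} \cdot 37 S = \frac{-4 + 8 - 7}{13} \cdot 37 \cdot 16 = \left(-3\right) \frac{1}{13} \cdot 37 \cdot 16 = \left(- \frac{3}{13}\right) 37 \cdot 16 = \left(- \frac{111}{13}\right) 16 = - \frac{1776}{13}$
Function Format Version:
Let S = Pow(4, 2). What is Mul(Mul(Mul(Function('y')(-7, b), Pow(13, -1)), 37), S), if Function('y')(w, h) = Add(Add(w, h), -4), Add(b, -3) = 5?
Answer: Rational(-1776, 13) ≈ -136.62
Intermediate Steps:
b = 8 (b = Add(3, 5) = 8)
S = 16
Function('y')(w, h) = Add(-4, h, w) (Function('y')(w, h) = Add(Add(h, w), -4) = Add(-4, h, w))
Mul(Mul(Mul(Function('y')(-7, b), Pow(13, -1)), 37), S) = Mul(Mul(Mul(Add(-4, 8, -7), Pow(13, -1)), 37), 16) = Mul(Mul(Mul(-3, Rational(1, 13)), 37), 16) = Mul(Mul(Rational(-3, 13), 37), 16) = Mul(Rational(-111, 13), 16) = Rational(-1776, 13)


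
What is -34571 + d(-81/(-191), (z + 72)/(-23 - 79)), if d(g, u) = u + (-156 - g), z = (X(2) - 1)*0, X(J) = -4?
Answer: -112762238/3247 ≈ -34728.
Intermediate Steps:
z = 0 (z = (-4 - 1)*0 = -5*0 = 0)
d(g, u) = -156 + u - g
-34571 + d(-81/(-191), (z + 72)/(-23 - 79)) = -34571 + (-156 + (0 + 72)/(-23 - 79) - (-81)/(-191)) = -34571 + (-156 + 72/(-102) - (-81)*(-1)/191) = -34571 + (-156 + 72*(-1/102) - 1*81/191) = -34571 + (-156 - 12/17 - 81/191) = -34571 - 510201/3247 = -112762238/3247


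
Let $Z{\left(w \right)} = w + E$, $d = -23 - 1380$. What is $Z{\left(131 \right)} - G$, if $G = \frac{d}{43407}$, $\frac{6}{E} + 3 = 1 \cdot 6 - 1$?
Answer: $\frac{5817941}{43407} \approx 134.03$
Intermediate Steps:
$E = 3$ ($E = \frac{6}{-3 + \left(1 \cdot 6 - 1\right)} = \frac{6}{-3 + \left(6 - 1\right)} = \frac{6}{-3 + 5} = \frac{6}{2} = 6 \cdot \frac{1}{2} = 3$)
$d = -1403$ ($d = -23 - 1380 = -1403$)
$Z{\left(w \right)} = 3 + w$ ($Z{\left(w \right)} = w + 3 = 3 + w$)
$G = - \frac{1403}{43407} \approx -0.032322$
$Z{\left(131 \right)} - G = \left(3 + 131\right) - - \frac{1403}{43407} = 134 + \frac{1403}{43407} = \frac{5817941}{43407}$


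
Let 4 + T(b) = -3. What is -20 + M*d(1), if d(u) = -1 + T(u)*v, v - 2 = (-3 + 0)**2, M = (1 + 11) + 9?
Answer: -1658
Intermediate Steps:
T(b) = -7 (T(b) = -4 - 3 = -7)
M = 21 (M = 12 + 9 = 21)
v = 11 (v = 2 + (-3 + 0)**2 = 2 + (-3)**2 = 2 + 9 = 11)
d(u) = -78 (d(u) = -1 - 7*11 = -1 - 77 = -78)
-20 + M*d(1) = -20 + 21*(-78) = -20 - 1638 = -1658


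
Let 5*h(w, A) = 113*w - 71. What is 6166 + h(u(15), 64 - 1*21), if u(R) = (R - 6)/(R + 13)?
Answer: 862269/140 ≈ 6159.1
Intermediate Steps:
u(R) = (-6 + R)/(13 + R)
h(w, A) = -71/5 + 113*w/5 (h(w, A) = (113*w - 71)/5 = (-71 + 113*w)/5 = -71/5 + 113*w/5)
6166 + h(u(15), 64 - 1*21) = 6166 + (-71/5 + 113*((-6 + 15)/(13 + 15))/5) = 6166 + (-71/5 + 113*(9/28)/5) = 6166 + (-71/5 + 113*((1/28)*9)/5) = 6166 + (-71/5 + (113/5)*(9/28)) = 6166 + (-71/5 + 1017/140) = 6166 - 971/140 = 862269/140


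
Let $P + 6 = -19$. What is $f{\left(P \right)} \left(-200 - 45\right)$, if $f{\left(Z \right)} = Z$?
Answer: $6125$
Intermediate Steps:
$P = -25$ ($P = -6 - 19 = -25$)
$f{\left(P \right)} \left(-200 - 45\right) = - 25 \left(-200 - 45\right) = \left(-25\right) \left(-245\right) = 6125$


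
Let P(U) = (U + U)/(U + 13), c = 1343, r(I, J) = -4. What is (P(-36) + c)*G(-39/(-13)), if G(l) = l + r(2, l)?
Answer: -30961/23 ≈ -1346.1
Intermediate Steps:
G(l) = -4 + l (G(l) = l - 4 = -4 + l)
P(U) = 2*U/(13 + U) (P(U) = (2*U)/(13 + U) = 2*U/(13 + U))
(P(-36) + c)*G(-39/(-13)) = (2*(-36)/(13 - 36) + 1343)*(-4 - 39/(-13)) = (2*(-36)/(-23) + 1343)*(-4 - 39*(-1/13)) = (2*(-36)*(-1/23) + 1343)*(-4 + 3) = (72/23 + 1343)*(-1) = (30961/23)*(-1) = -30961/23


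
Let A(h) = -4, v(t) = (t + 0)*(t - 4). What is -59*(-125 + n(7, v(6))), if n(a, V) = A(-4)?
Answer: 7611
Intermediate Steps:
v(t) = t*(-4 + t)
n(a, V) = -4
-59*(-125 + n(7, v(6))) = -59*(-125 - 4) = -59*(-129) = 7611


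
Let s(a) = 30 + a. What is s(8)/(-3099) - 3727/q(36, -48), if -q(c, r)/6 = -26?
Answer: -1283989/53716 ≈ -23.903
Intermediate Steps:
q(c, r) = 156 (q(c, r) = -6*(-26) = 156)
s(8)/(-3099) - 3727/q(36, -48) = (30 + 8)/(-3099) - 3727/156 = 38*(-1/3099) - 3727*1/156 = -38/3099 - 3727/156 = -1283989/53716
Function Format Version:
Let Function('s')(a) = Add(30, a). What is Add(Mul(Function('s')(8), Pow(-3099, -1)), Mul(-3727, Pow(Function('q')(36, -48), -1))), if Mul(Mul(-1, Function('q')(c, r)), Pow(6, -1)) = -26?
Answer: Rational(-1283989, 53716) ≈ -23.903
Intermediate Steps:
Function('q')(c, r) = 156 (Function('q')(c, r) = Mul(-6, -26) = 156)
Add(Mul(Function('s')(8), Pow(-3099, -1)), Mul(-3727, Pow(Function('q')(36, -48), -1))) = Add(Mul(Add(30, 8), Pow(-3099, -1)), Mul(-3727, Pow(156, -1))) = Add(Mul(38, Rational(-1, 3099)), Mul(-3727, Rational(1, 156))) = Add(Rational(-38, 3099), Rational(-3727, 156)) = Rational(-1283989, 53716)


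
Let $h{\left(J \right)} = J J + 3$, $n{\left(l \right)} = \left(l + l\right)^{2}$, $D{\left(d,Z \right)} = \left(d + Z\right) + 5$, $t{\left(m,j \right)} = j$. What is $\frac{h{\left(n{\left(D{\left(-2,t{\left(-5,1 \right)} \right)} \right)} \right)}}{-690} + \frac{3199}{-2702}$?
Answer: $- \frac{474386}{66585} \approx -7.1245$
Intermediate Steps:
$D{\left(d,Z \right)} = 5 + Z + d$ ($D{\left(d,Z \right)} = \left(Z + d\right) + 5 = 5 + Z + d$)
$n{\left(l \right)} = 4 l^{2}$ ($n{\left(l \right)} = \left(2 l\right)^{2} = 4 l^{2}$)
$h{\left(J \right)} = 3 + J^{2}$ ($h{\left(J \right)} = J^{2} + 3 = 3 + J^{2}$)
$\frac{h{\left(n{\left(D{\left(-2,t{\left(-5,1 \right)} \right)} \right)} \right)}}{-690} + \frac{3199}{-2702} = \frac{3 + \left(4 \left(5 + 1 - 2\right)^{2}\right)^{2}}{-690} + \frac{3199}{-2702} = \left(3 + \left(4 \cdot 4^{2}\right)^{2}\right) \left(- \frac{1}{690}\right) + 3199 \left(- \frac{1}{2702}\right) = \left(3 + \left(4 \cdot 16\right)^{2}\right) \left(- \frac{1}{690}\right) - \frac{457}{386} = \left(3 + 64^{2}\right) \left(- \frac{1}{690}\right) - \frac{457}{386} = \left(3 + 4096\right) \left(- \frac{1}{690}\right) - \frac{457}{386} = 4099 \left(- \frac{1}{690}\right) - \frac{457}{386} = - \frac{4099}{690} - \frac{457}{386} = - \frac{474386}{66585}$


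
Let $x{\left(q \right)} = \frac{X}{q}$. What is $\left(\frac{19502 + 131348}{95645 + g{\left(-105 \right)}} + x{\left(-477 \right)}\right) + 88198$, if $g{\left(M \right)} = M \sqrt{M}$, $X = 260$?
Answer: $\frac{7698244317430283}{87282639621} + \frac{316785 i \sqrt{105}}{182982473} \approx 88199.0 + 0.01774 i$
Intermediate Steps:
$g{\left(M \right)} = M^{\frac{3}{2}}$
$x{\left(q \right)} = \frac{260}{q}$
$\left(\frac{19502 + 131348}{95645 + g{\left(-105 \right)}} + x{\left(-477 \right)}\right) + 88198 = \left(\frac{19502 + 131348}{95645 + \left(-105\right)^{\frac{3}{2}}} + \frac{260}{-477}\right) + 88198 = \left(\frac{150850}{95645 - 105 i \sqrt{105}} + 260 \left(- \frac{1}{477}\right)\right) + 88198 = \left(\frac{150850}{95645 - 105 i \sqrt{105}} - \frac{260}{477}\right) + 88198 = \left(- \frac{260}{477} + \frac{150850}{95645 - 105 i \sqrt{105}}\right) + 88198 = \frac{42070186}{477} + \frac{150850}{95645 - 105 i \sqrt{105}}$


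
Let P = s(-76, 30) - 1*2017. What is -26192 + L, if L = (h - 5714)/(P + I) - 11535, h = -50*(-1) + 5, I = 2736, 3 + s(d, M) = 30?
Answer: -28150001/746 ≈ -37735.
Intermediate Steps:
s(d, M) = 27 (s(d, M) = -3 + 30 = 27)
P = -1990 (P = 27 - 1*2017 = 27 - 2017 = -1990)
h = 55 (h = 50 + 5 = 55)
L = -8610769/746 (L = (55 - 5714)/(-1990 + 2736) - 11535 = -5659/746 - 11535 = -8610769/746 ≈ -11543.)
-26192 + L = -26192 - 8610769/746 = -28150001/746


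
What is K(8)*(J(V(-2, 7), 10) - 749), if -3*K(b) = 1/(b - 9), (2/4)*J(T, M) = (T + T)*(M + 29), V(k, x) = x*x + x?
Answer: 7987/3 ≈ 2662.3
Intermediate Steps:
V(k, x) = x + x**2 (V(k, x) = x**2 + x = x + x**2)
J(T, M) = 4*T*(29 + M) (J(T, M) = 2*((T + T)*(M + 29)) = 2*((2*T)*(29 + M)) = 2*(2*T*(29 + M)) = 4*T*(29 + M))
K(b) = -1/(3*(-9 + b)) (K(b) = -1/(3*(b - 9)) = -1/(3*(-9 + b)))
K(8)*(J(V(-2, 7), 10) - 749) = (-1/(-27 + 3*8))*(4*(7*(1 + 7))*(29 + 10) - 749) = (-1/(-27 + 24))*(4*(7*8)*39 - 749) = (-1/(-3))*(4*56*39 - 749) = (-1*(-1/3))*(8736 - 749) = (1/3)*7987 = 7987/3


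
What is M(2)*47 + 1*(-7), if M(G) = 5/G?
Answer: 221/2 ≈ 110.50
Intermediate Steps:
M(2)*47 + 1*(-7) = (5/2)*47 + 1*(-7) = (5*(½))*47 - 7 = (5/2)*47 - 7 = 235/2 - 7 = 221/2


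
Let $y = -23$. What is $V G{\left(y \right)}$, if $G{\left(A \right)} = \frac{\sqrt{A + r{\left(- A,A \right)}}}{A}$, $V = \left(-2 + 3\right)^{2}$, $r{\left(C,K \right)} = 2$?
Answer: $- \frac{i \sqrt{21}}{23} \approx - 0.19924 i$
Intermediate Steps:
$V = 1$ ($V = 1^{2} = 1$)
$G{\left(A \right)} = \frac{\sqrt{2 + A}}{A}$ ($G{\left(A \right)} = \frac{\sqrt{A + 2}}{A} = \frac{\sqrt{2 + A}}{A}$)
$V G{\left(y \right)} = 1 \frac{\sqrt{2 - 23}}{-23} = 1 \left(- \frac{\sqrt{-21}}{23}\right) = 1 \left(- \frac{i \sqrt{21}}{23}\right) = - \frac{i \sqrt{21}}{23}$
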